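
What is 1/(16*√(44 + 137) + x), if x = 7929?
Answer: 7929/62822705 - 16*√181/62822705 ≈ 0.00012279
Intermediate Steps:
1/(16*√(44 + 137) + x) = 1/(16*√(44 + 137) + 7929) = 1/(16*√181 + 7929) = 1/(7929 + 16*√181)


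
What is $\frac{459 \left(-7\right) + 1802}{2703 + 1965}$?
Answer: $- \frac{1411}{4668} \approx -0.30227$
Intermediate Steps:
$\frac{459 \left(-7\right) + 1802}{2703 + 1965} = \frac{-3213 + 1802}{4668} = \left(-1411\right) \frac{1}{4668} = - \frac{1411}{4668}$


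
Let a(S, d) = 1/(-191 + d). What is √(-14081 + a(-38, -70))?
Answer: I*√106579118/87 ≈ 118.66*I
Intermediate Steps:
√(-14081 + a(-38, -70)) = √(-14081 + 1/(-191 - 70)) = √(-14081 + 1/(-261)) = √(-14081 - 1/261) = √(-3675142/261) = I*√106579118/87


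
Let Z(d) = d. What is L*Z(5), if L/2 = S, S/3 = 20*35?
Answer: 21000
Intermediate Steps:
S = 2100 (S = 3*(20*35) = 3*700 = 2100)
L = 4200 (L = 2*2100 = 4200)
L*Z(5) = 4200*5 = 21000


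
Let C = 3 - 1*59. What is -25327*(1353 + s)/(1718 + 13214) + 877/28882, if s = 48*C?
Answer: 488279069027/215633012 ≈ 2264.4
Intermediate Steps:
C = -56 (C = 3 - 59 = -56)
s = -2688 (s = 48*(-56) = -2688)
-25327*(1353 + s)/(1718 + 13214) + 877/28882 = -25327*(1353 - 2688)/(1718 + 13214) + 877/28882 = -25327/(14932/(-1335)) + 877*(1/28882) = -25327/(14932*(-1/1335)) + 877/28882 = -25327/(-14932/1335) + 877/28882 = -25327*(-1335/14932) + 877/28882 = 33811545/14932 + 877/28882 = 488279069027/215633012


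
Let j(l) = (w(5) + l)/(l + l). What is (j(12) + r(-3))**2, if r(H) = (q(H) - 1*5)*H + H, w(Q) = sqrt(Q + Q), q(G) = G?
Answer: 133133/288 + 43*sqrt(10)/24 ≈ 467.93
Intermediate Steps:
w(Q) = sqrt(2)*sqrt(Q) (w(Q) = sqrt(2*Q) = sqrt(2)*sqrt(Q))
j(l) = (l + sqrt(10))/(2*l) (j(l) = (sqrt(2)*sqrt(5) + l)/(l + l) = (sqrt(10) + l)/((2*l)) = (l + sqrt(10))*(1/(2*l)) = (l + sqrt(10))/(2*l))
r(H) = H + H*(-5 + H) (r(H) = (H - 1*5)*H + H = (H - 5)*H + H = (-5 + H)*H + H = H*(-5 + H) + H = H + H*(-5 + H))
(j(12) + r(-3))**2 = ((1/2)*(12 + sqrt(10))/12 - 3*(-4 - 3))**2 = ((1/2)*(1/12)*(12 + sqrt(10)) - 3*(-7))**2 = ((1/2 + sqrt(10)/24) + 21)**2 = (43/2 + sqrt(10)/24)**2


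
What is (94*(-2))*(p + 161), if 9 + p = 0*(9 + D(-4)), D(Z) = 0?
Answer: -28576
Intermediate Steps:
p = -9 (p = -9 + 0*(9 + 0) = -9 + 0*9 = -9 + 0 = -9)
(94*(-2))*(p + 161) = (94*(-2))*(-9 + 161) = -188*152 = -28576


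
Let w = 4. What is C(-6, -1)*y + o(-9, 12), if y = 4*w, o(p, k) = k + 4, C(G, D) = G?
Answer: -80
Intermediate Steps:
o(p, k) = 4 + k
y = 16 (y = 4*4 = 16)
C(-6, -1)*y + o(-9, 12) = -6*16 + (4 + 12) = -96 + 16 = -80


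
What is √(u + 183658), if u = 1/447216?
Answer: √18973137905799/10164 ≈ 428.55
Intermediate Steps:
u = 1/447216 ≈ 2.2361e-6
√(u + 183658) = √(1/447216 + 183658) = √(82134796129/447216) = √18973137905799/10164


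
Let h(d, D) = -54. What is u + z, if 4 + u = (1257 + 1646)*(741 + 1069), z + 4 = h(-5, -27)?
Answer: 5254368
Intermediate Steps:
z = -58 (z = -4 - 54 = -58)
u = 5254426 (u = -4 + (1257 + 1646)*(741 + 1069) = -4 + 2903*1810 = -4 + 5254430 = 5254426)
u + z = 5254426 - 58 = 5254368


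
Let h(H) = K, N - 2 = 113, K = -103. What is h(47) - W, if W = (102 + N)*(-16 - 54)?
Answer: 15087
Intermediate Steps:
N = 115 (N = 2 + 113 = 115)
h(H) = -103
W = -15190 (W = (102 + 115)*(-16 - 54) = 217*(-70) = -15190)
h(47) - W = -103 - 1*(-15190) = -103 + 15190 = 15087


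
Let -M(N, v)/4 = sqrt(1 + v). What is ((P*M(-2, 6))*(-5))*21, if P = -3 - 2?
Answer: -2100*sqrt(7) ≈ -5556.1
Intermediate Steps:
P = -5
M(N, v) = -4*sqrt(1 + v)
((P*M(-2, 6))*(-5))*21 = (-(-20)*sqrt(1 + 6)*(-5))*21 = (-(-20)*sqrt(7)*(-5))*21 = ((20*sqrt(7))*(-5))*21 = -100*sqrt(7)*21 = -2100*sqrt(7)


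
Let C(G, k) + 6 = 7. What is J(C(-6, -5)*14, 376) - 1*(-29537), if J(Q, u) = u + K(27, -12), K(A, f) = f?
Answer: 29901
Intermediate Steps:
C(G, k) = 1 (C(G, k) = -6 + 7 = 1)
J(Q, u) = -12 + u (J(Q, u) = u - 12 = -12 + u)
J(C(-6, -5)*14, 376) - 1*(-29537) = (-12 + 376) - 1*(-29537) = 364 + 29537 = 29901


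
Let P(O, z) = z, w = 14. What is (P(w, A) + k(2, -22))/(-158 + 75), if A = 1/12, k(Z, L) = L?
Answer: 263/996 ≈ 0.26406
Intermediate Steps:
A = 1/12 ≈ 0.083333
(P(w, A) + k(2, -22))/(-158 + 75) = (1/12 - 22)/(-158 + 75) = -263/12/(-83) = -263/12*(-1/83) = 263/996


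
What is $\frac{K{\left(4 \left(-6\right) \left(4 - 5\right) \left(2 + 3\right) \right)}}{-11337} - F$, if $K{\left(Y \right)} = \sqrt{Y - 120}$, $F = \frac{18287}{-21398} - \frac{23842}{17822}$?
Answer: $\frac{59720145}{27239654} \approx 2.1924$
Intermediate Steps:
$F = - \frac{59720145}{27239654}$ ($F = 18287 \left(- \frac{1}{21398}\right) - \frac{1703}{1273} = - \frac{18287}{21398} - \frac{1703}{1273} = - \frac{59720145}{27239654} \approx -2.1924$)
$K{\left(Y \right)} = \sqrt{-120 + Y}$
$\frac{K{\left(4 \left(-6\right) \left(4 - 5\right) \left(2 + 3\right) \right)}}{-11337} - F = \frac{\sqrt{-120 + 4 \left(-6\right) \left(4 - 5\right) \left(2 + 3\right)}}{-11337} - - \frac{59720145}{27239654} = \sqrt{-120 - 24 \left(\left(-1\right) 5\right)} \left(- \frac{1}{11337}\right) + \frac{59720145}{27239654} = \sqrt{-120 - -120} \left(- \frac{1}{11337}\right) + \frac{59720145}{27239654} = \sqrt{-120 + 120} \left(- \frac{1}{11337}\right) + \frac{59720145}{27239654} = \sqrt{0} \left(- \frac{1}{11337}\right) + \frac{59720145}{27239654} = 0 \left(- \frac{1}{11337}\right) + \frac{59720145}{27239654} = 0 + \frac{59720145}{27239654} = \frac{59720145}{27239654}$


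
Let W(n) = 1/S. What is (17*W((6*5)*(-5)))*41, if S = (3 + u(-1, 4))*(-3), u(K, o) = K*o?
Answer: 697/3 ≈ 232.33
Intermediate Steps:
S = 3 (S = (3 - 1*4)*(-3) = (3 - 4)*(-3) = -1*(-3) = 3)
W(n) = ⅓ (W(n) = 1/3 = ⅓)
(17*W((6*5)*(-5)))*41 = (17*(⅓))*41 = (17/3)*41 = 697/3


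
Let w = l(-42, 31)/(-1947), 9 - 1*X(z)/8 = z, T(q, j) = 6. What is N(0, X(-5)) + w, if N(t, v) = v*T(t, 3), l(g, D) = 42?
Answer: 436114/649 ≈ 671.98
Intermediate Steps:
X(z) = 72 - 8*z
N(t, v) = 6*v (N(t, v) = v*6 = 6*v)
w = -14/649 (w = 42/(-1947) = 42*(-1/1947) = -14/649 ≈ -0.021572)
N(0, X(-5)) + w = 6*(72 - 8*(-5)) - 14/649 = 6*(72 + 40) - 14/649 = 6*112 - 14/649 = 672 - 14/649 = 436114/649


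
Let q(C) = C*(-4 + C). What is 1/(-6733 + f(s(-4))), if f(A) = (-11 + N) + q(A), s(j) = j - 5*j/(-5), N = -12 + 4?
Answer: -1/6656 ≈ -0.00015024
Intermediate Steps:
N = -8
s(j) = 2*j (s(j) = j - 5*j*(-1)/5 = j - (-1)*j = j + j = 2*j)
f(A) = -19 + A*(-4 + A) (f(A) = (-11 - 8) + A*(-4 + A) = -19 + A*(-4 + A))
1/(-6733 + f(s(-4))) = 1/(-6733 + (-19 + (2*(-4))*(-4 + 2*(-4)))) = 1/(-6733 + (-19 - 8*(-4 - 8))) = 1/(-6733 + (-19 - 8*(-12))) = 1/(-6733 + (-19 + 96)) = 1/(-6733 + 77) = 1/(-6656) = -1/6656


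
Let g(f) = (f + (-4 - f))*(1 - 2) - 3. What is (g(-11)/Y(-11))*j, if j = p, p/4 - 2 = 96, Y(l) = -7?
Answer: -56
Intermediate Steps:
p = 392 (p = 8 + 4*96 = 8 + 384 = 392)
j = 392
g(f) = 1 (g(f) = -4*(-1) - 3 = 4 - 3 = 1)
(g(-11)/Y(-11))*j = (1/(-7))*392 = (1*(-1/7))*392 = -1/7*392 = -56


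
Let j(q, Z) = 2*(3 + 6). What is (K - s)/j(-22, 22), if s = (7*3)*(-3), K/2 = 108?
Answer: 31/2 ≈ 15.500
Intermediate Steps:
K = 216 (K = 2*108 = 216)
s = -63 (s = 21*(-3) = -63)
j(q, Z) = 18 (j(q, Z) = 2*9 = 18)
(K - s)/j(-22, 22) = (216 - 1*(-63))/18 = (216 + 63)*(1/18) = 279*(1/18) = 31/2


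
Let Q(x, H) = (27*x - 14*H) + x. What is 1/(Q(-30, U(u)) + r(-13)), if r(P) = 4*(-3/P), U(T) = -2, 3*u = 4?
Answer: -13/10544 ≈ -0.0012329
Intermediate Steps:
u = 4/3 (u = (⅓)*4 = 4/3 ≈ 1.3333)
Q(x, H) = -14*H + 28*x (Q(x, H) = (-14*H + 27*x) + x = -14*H + 28*x)
r(P) = -12/P
1/(Q(-30, U(u)) + r(-13)) = 1/((-14*(-2) + 28*(-30)) - 12/(-13)) = 1/((28 - 840) - 12*(-1/13)) = 1/(-812 + 12/13) = 1/(-10544/13) = -13/10544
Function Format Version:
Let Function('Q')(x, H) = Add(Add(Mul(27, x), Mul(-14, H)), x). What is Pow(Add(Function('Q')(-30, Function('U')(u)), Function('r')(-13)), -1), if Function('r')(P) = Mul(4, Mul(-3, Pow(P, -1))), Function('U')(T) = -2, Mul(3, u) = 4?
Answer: Rational(-13, 10544) ≈ -0.0012329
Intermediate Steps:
u = Rational(4, 3) (u = Mul(Rational(1, 3), 4) = Rational(4, 3) ≈ 1.3333)
Function('Q')(x, H) = Add(Mul(-14, H), Mul(28, x)) (Function('Q')(x, H) = Add(Add(Mul(-14, H), Mul(27, x)), x) = Add(Mul(-14, H), Mul(28, x)))
Function('r')(P) = Mul(-12, Pow(P, -1))
Pow(Add(Function('Q')(-30, Function('U')(u)), Function('r')(-13)), -1) = Pow(Add(Add(Mul(-14, -2), Mul(28, -30)), Mul(-12, Pow(-13, -1))), -1) = Pow(Add(Add(28, -840), Mul(-12, Rational(-1, 13))), -1) = Pow(Add(-812, Rational(12, 13)), -1) = Pow(Rational(-10544, 13), -1) = Rational(-13, 10544)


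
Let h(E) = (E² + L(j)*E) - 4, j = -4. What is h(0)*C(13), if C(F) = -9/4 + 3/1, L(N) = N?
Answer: -3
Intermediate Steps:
C(F) = ¾ (C(F) = -9*¼ + 3*1 = -9/4 + 3 = ¾)
h(E) = -4 + E² - 4*E (h(E) = (E² - 4*E) - 4 = -4 + E² - 4*E)
h(0)*C(13) = (-4 + 0² - 4*0)*(¾) = (-4 + 0 + 0)*(¾) = -4*¾ = -3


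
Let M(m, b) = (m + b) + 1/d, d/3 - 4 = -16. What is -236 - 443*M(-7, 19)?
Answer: -199429/36 ≈ -5539.7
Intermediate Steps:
d = -36 (d = 12 + 3*(-16) = 12 - 48 = -36)
M(m, b) = -1/36 + b + m (M(m, b) = (m + b) + 1/(-36) = (b + m) - 1/36 = -1/36 + b + m)
-236 - 443*M(-7, 19) = -236 - 443*(-1/36 + 19 - 7) = -236 - 443*431/36 = -236 - 190933/36 = -199429/36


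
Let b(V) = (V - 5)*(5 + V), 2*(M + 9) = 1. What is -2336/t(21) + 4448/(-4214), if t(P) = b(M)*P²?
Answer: -4184816/3584007 ≈ -1.1676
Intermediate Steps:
M = -17/2 (M = -9 + (½)*1 = -9 + ½ = -17/2 ≈ -8.5000)
b(V) = (-5 + V)*(5 + V)
t(P) = 189*P²/4 (t(P) = (-25 + (-17/2)²)*P² = (-25 + 289/4)*P² = 189*P²/4)
-2336/t(21) + 4448/(-4214) = -2336/((189/4)*21²) + 4448/(-4214) = -2336/((189/4)*441) + 4448*(-1/4214) = -2336/83349/4 - 2224/2107 = -2336*4/83349 - 2224/2107 = -9344/83349 - 2224/2107 = -4184816/3584007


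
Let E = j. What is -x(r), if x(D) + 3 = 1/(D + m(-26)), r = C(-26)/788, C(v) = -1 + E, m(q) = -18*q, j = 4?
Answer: 1105573/368787 ≈ 2.9979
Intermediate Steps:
E = 4
C(v) = 3 (C(v) = -1 + 4 = 3)
r = 3/788 ≈ 0.0038071
x(D) = -3 + 1/(468 + D) (x(D) = -3 + 1/(D - 18*(-26)) = -3 + 1/(D + 468) = -3 + 1/(468 + D))
-x(r) = -(-1403 - 3*3/788)/(468 + 3/788) = -(-1403 - 9/788)/368787/788 = -788*(-1105573)/(368787*788) = -1*(-1105573/368787) = 1105573/368787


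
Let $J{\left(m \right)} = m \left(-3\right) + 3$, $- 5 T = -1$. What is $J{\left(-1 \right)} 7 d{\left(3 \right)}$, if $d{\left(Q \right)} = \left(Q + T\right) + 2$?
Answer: $\frac{1092}{5} \approx 218.4$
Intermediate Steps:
$T = \frac{1}{5}$ ($T = \left(- \frac{1}{5}\right) \left(-1\right) = \frac{1}{5} \approx 0.2$)
$d{\left(Q \right)} = \frac{11}{5} + Q$ ($d{\left(Q \right)} = \left(Q + \frac{1}{5}\right) + 2 = \left(\frac{1}{5} + Q\right) + 2 = \frac{11}{5} + Q$)
$J{\left(m \right)} = 3 - 3 m$ ($J{\left(m \right)} = - 3 m + 3 = 3 - 3 m$)
$J{\left(-1 \right)} 7 d{\left(3 \right)} = \left(3 - -3\right) 7 \left(\frac{11}{5} + 3\right) = \left(3 + 3\right) 7 \cdot \frac{26}{5} = 6 \cdot 7 \cdot \frac{26}{5} = 42 \cdot \frac{26}{5} = \frac{1092}{5}$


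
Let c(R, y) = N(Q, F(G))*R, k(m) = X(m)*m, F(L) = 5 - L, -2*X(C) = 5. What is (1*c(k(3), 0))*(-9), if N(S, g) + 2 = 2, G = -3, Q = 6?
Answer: 0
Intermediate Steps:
X(C) = -5/2 (X(C) = -½*5 = -5/2)
k(m) = -5*m/2
N(S, g) = 0 (N(S, g) = -2 + 2 = 0)
c(R, y) = 0 (c(R, y) = 0*R = 0)
(1*c(k(3), 0))*(-9) = (1*0)*(-9) = 0*(-9) = 0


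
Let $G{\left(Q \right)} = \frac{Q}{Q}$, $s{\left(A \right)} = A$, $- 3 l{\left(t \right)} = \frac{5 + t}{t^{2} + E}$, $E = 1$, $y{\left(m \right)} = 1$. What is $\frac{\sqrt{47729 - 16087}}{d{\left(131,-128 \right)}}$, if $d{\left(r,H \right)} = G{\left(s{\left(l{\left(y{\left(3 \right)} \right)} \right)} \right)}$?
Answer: $\sqrt{31642} \approx 177.88$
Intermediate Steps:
$l{\left(t \right)} = - \frac{5 + t}{3 \left(1 + t^{2}\right)}$ ($l{\left(t \right)} = - \frac{\left(5 + t\right) \frac{1}{t^{2} + 1}}{3} = - \frac{\left(5 + t\right) \frac{1}{1 + t^{2}}}{3} = - \frac{\frac{1}{1 + t^{2}} \left(5 + t\right)}{3} = - \frac{5 + t}{3 \left(1 + t^{2}\right)}$)
$G{\left(Q \right)} = 1$
$d{\left(r,H \right)} = 1$
$\frac{\sqrt{47729 - 16087}}{d{\left(131,-128 \right)}} = \frac{\sqrt{47729 - 16087}}{1} = \sqrt{31642} \cdot 1 = \sqrt{31642}$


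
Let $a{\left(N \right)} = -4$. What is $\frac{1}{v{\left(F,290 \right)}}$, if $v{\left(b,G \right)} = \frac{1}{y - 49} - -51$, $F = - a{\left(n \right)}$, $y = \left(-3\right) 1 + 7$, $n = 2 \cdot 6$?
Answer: $\frac{45}{2294} \approx 0.019616$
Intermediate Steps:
$n = 12$
$y = 4$ ($y = -3 + 7 = 4$)
$F = 4$ ($F = \left(-1\right) \left(-4\right) = 4$)
$v{\left(b,G \right)} = \frac{2294}{45}$ ($v{\left(b,G \right)} = \frac{1}{4 - 49} - -51 = \frac{1}{-45} + 51 = - \frac{1}{45} + 51 = \frac{2294}{45}$)
$\frac{1}{v{\left(F,290 \right)}} = \frac{1}{\frac{2294}{45}} = \frac{45}{2294}$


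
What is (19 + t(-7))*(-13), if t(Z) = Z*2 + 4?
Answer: -117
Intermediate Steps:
t(Z) = 4 + 2*Z (t(Z) = 2*Z + 4 = 4 + 2*Z)
(19 + t(-7))*(-13) = (19 + (4 + 2*(-7)))*(-13) = (19 + (4 - 14))*(-13) = (19 - 10)*(-13) = 9*(-13) = -117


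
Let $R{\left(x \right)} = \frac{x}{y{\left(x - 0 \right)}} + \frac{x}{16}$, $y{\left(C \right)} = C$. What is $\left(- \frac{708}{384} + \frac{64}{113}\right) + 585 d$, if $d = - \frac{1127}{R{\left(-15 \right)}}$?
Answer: $- \frac{38144176139}{3616} \approx -1.0549 \cdot 10^{7}$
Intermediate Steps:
$R{\left(x \right)} = 1 + \frac{x}{16}$ ($R{\left(x \right)} = \frac{x}{x - 0} + \frac{x}{16} = \frac{x}{x + 0} + x \frac{1}{16} = \frac{x}{x} + \frac{x}{16} = 1 + \frac{x}{16}$)
$d = -18032$ ($d = - \frac{1127}{1 + \frac{1}{16} \left(-15\right)} = - \frac{1127}{1 - \frac{15}{16}} = - 1127 \frac{1}{\frac{1}{16}} = \left(-1127\right) 16 = -18032$)
$\left(- \frac{708}{384} + \frac{64}{113}\right) + 585 d = \left(- \frac{708}{384} + \frac{64}{113}\right) + 585 \left(-18032\right) = \left(\left(-708\right) \frac{1}{384} + 64 \cdot \frac{1}{113}\right) - 10548720 = \left(- \frac{59}{32} + \frac{64}{113}\right) - 10548720 = - \frac{4619}{3616} - 10548720 = - \frac{38144176139}{3616}$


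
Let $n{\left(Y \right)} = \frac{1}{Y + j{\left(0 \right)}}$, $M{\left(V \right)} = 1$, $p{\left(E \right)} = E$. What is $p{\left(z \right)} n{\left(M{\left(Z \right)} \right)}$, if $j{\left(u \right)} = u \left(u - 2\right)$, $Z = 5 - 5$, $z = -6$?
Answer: $-6$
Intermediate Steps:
$Z = 0$
$j{\left(u \right)} = u \left(-2 + u\right)$
$n{\left(Y \right)} = \frac{1}{Y}$ ($n{\left(Y \right)} = \frac{1}{Y + 0 \left(-2 + 0\right)} = \frac{1}{Y + 0 \left(-2\right)} = \frac{1}{Y + 0} = \frac{1}{Y}$)
$p{\left(z \right)} n{\left(M{\left(Z \right)} \right)} = - \frac{6}{1} = \left(-6\right) 1 = -6$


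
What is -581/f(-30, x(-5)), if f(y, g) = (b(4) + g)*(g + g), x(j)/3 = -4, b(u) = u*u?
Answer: 581/96 ≈ 6.0521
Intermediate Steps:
b(u) = u**2
x(j) = -12 (x(j) = 3*(-4) = -12)
f(y, g) = 2*g*(16 + g) (f(y, g) = (4**2 + g)*(g + g) = (16 + g)*(2*g) = 2*g*(16 + g))
-581/f(-30, x(-5)) = -581*(-1/(24*(16 - 12))) = -581/(2*(-12)*4) = -581/(-96) = -581*(-1/96) = 581/96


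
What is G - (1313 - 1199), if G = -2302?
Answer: -2416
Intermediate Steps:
G - (1313 - 1199) = -2302 - (1313 - 1199) = -2302 - 1*114 = -2302 - 114 = -2416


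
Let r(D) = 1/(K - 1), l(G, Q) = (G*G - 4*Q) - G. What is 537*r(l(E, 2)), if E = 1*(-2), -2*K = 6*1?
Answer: -537/4 ≈ -134.25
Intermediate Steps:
K = -3 ≈ -3.0000
E = -2
l(G, Q) = G**2 - G - 4*Q (l(G, Q) = (G**2 - 4*Q) - G = G**2 - G - 4*Q)
r(D) = -1/4 (r(D) = 1/(-3 - 1) = 1/(-4) = -1/4)
537*r(l(E, 2)) = 537*(-1/4) = -537/4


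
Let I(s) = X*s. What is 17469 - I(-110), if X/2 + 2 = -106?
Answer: -6291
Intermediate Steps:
X = -216 (X = -4 + 2*(-106) = -4 - 212 = -216)
I(s) = -216*s
17469 - I(-110) = 17469 - (-216)*(-110) = 17469 - 1*23760 = 17469 - 23760 = -6291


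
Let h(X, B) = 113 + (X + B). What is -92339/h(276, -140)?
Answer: -92339/249 ≈ -370.84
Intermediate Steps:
h(X, B) = 113 + B + X (h(X, B) = 113 + (B + X) = 113 + B + X)
-92339/h(276, -140) = -92339/(113 - 140 + 276) = -92339/249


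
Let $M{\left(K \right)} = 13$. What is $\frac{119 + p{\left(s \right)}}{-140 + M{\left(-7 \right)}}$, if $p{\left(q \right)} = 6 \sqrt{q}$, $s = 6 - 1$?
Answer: $- \frac{119}{127} - \frac{6 \sqrt{5}}{127} \approx -1.0426$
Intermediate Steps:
$s = 5$
$\frac{119 + p{\left(s \right)}}{-140 + M{\left(-7 \right)}} = \frac{119 + 6 \sqrt{5}}{-140 + 13} = \frac{119 + 6 \sqrt{5}}{-127} = - \frac{119 + 6 \sqrt{5}}{127} = - \frac{119}{127} - \frac{6 \sqrt{5}}{127}$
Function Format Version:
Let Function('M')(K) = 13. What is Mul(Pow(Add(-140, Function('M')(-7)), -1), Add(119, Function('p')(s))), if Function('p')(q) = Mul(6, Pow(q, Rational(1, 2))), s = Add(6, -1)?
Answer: Add(Rational(-119, 127), Mul(Rational(-6, 127), Pow(5, Rational(1, 2)))) ≈ -1.0426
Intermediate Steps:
s = 5
Mul(Pow(Add(-140, Function('M')(-7)), -1), Add(119, Function('p')(s))) = Mul(Pow(Add(-140, 13), -1), Add(119, Mul(6, Pow(5, Rational(1, 2))))) = Mul(Pow(-127, -1), Add(119, Mul(6, Pow(5, Rational(1, 2))))) = Mul(Rational(-1, 127), Add(119, Mul(6, Pow(5, Rational(1, 2))))) = Add(Rational(-119, 127), Mul(Rational(-6, 127), Pow(5, Rational(1, 2))))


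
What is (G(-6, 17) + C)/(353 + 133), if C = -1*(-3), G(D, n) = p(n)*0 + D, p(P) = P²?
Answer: -1/162 ≈ -0.0061728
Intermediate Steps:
G(D, n) = D (G(D, n) = n²*0 + D = 0 + D = D)
C = 3
(G(-6, 17) + C)/(353 + 133) = (-6 + 3)/(353 + 133) = -3/486 = -3*1/486 = -1/162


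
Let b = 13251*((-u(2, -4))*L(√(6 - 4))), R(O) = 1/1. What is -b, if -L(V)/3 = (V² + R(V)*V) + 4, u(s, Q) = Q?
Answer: 954072 + 159012*√2 ≈ 1.1789e+6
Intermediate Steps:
R(O) = 1 (R(O) = 1*1 = 1)
L(V) = -12 - 3*V - 3*V² (L(V) = -3*((V² + 1*V) + 4) = -3*((V² + V) + 4) = -3*((V + V²) + 4) = -3*(4 + V + V²) = -12 - 3*V - 3*V²)
b = -954072 - 159012*√2 (b = 13251*((-1*(-4))*(-12 - 3*√(6 - 4) - 3*(√(6 - 4))²)) = 13251*(4*(-12 - 3*√2 - 3*(√2)²)) = 13251*(4*(-12 - 3*√2 - 3*2)) = 13251*(4*(-12 - 3*√2 - 6)) = 13251*(4*(-18 - 3*√2)) = 13251*(-72 - 12*√2) = -954072 - 159012*√2 ≈ -1.1789e+6)
-b = -(-954072 - 159012*√2) = 954072 + 159012*√2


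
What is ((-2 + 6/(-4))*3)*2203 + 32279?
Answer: 18295/2 ≈ 9147.5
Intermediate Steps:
((-2 + 6/(-4))*3)*2203 + 32279 = ((-2 + 6*(-¼))*3)*2203 + 32279 = ((-2 - 3/2)*3)*2203 + 32279 = -7/2*3*2203 + 32279 = -21/2*2203 + 32279 = -46263/2 + 32279 = 18295/2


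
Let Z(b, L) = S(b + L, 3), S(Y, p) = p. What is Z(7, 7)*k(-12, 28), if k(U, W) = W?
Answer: 84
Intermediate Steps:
Z(b, L) = 3
Z(7, 7)*k(-12, 28) = 3*28 = 84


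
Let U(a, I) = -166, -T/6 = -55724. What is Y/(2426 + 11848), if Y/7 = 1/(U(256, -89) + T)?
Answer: 7/4770056772 ≈ 1.4675e-9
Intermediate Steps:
T = 334344 (T = -6*(-55724) = 334344)
Y = 7/334178 (Y = 7/(-166 + 334344) = 7/334178 ≈ 2.0947e-5)
Y/(2426 + 11848) = 7/(334178*(2426 + 11848)) = (7/334178)/14274 = (7/334178)*(1/14274) = 7/4770056772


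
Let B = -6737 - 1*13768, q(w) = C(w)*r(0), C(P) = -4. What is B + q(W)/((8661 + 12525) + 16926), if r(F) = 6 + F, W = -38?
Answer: -32561941/1588 ≈ -20505.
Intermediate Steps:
q(w) = -24 (q(w) = -4*(6 + 0) = -4*6 = -24)
B = -20505 (B = -6737 - 13768 = -20505)
B + q(W)/((8661 + 12525) + 16926) = -20505 - 24/((8661 + 12525) + 16926) = -20505 - 24/(21186 + 16926) = -20505 - 24/38112 = -20505 - 24*1/38112 = -20505 - 1/1588 = -32561941/1588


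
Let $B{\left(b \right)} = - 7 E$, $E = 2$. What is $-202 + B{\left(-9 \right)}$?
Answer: $-216$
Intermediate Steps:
$B{\left(b \right)} = -14$ ($B{\left(b \right)} = \left(-7\right) 2 = -14$)
$-202 + B{\left(-9 \right)} = -202 - 14 = -216$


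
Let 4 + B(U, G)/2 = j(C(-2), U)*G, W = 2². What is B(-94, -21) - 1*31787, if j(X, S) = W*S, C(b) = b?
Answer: -16003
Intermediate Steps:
W = 4
j(X, S) = 4*S
B(U, G) = -8 + 8*G*U (B(U, G) = -8 + 2*((4*U)*G) = -8 + 2*(4*G*U) = -8 + 8*G*U)
B(-94, -21) - 1*31787 = (-8 + 8*(-21)*(-94)) - 1*31787 = (-8 + 15792) - 31787 = 15784 - 31787 = -16003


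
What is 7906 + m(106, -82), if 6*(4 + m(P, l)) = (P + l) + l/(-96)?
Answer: 2276969/288 ≈ 7906.1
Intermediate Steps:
m(P, l) = -4 + P/6 + 95*l/576 (m(P, l) = -4 + ((P + l) + l/(-96))/6 = -4 + ((P + l) + l*(-1/96))/6 = -4 + ((P + l) - l/96)/6 = -4 + (P + 95*l/96)/6 = -4 + (P/6 + 95*l/576) = -4 + P/6 + 95*l/576)
7906 + m(106, -82) = 7906 + (-4 + (⅙)*106 + (95/576)*(-82)) = 7906 + (-4 + 53/3 - 3895/288) = 7906 + 41/288 = 2276969/288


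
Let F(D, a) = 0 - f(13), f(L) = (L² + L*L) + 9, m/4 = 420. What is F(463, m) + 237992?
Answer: 237645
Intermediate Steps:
m = 1680 (m = 4*420 = 1680)
f(L) = 9 + 2*L² (f(L) = (L² + L²) + 9 = 2*L² + 9 = 9 + 2*L²)
F(D, a) = -347 (F(D, a) = 0 - (9 + 2*13²) = 0 - (9 + 2*169) = 0 - (9 + 338) = 0 - 1*347 = 0 - 347 = -347)
F(463, m) + 237992 = -347 + 237992 = 237645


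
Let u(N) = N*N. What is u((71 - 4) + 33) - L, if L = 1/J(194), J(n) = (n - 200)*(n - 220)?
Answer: 1559999/156 ≈ 10000.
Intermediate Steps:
J(n) = (-220 + n)*(-200 + n) (J(n) = (-200 + n)*(-220 + n) = (-220 + n)*(-200 + n))
u(N) = N**2
L = 1/156 (L = 1/(44000 + 194**2 - 420*194) = 1/(44000 + 37636 - 81480) = 1/156 ≈ 0.0064103)
u((71 - 4) + 33) - L = ((71 - 4) + 33)**2 - 1*1/156 = (67 + 33)**2 - 1/156 = 100**2 - 1/156 = 10000 - 1/156 = 1559999/156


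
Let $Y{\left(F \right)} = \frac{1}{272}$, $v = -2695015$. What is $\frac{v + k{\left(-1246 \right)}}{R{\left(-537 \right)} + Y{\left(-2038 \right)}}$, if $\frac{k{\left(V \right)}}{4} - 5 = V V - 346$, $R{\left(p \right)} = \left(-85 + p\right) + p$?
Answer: $- \frac{955722320}{315247} \approx -3031.7$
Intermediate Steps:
$R{\left(p \right)} = -85 + 2 p$
$k{\left(V \right)} = -1364 + 4 V^{2}$ ($k{\left(V \right)} = 20 + 4 \left(V V - 346\right) = 20 + 4 \left(V^{2} - 346\right) = 20 + 4 \left(-346 + V^{2}\right) = 20 + \left(-1384 + 4 V^{2}\right) = -1364 + 4 V^{2}$)
$Y{\left(F \right)} = \frac{1}{272}$
$\frac{v + k{\left(-1246 \right)}}{R{\left(-537 \right)} + Y{\left(-2038 \right)}} = \frac{-2695015 - \left(1364 - 4 \left(-1246\right)^{2}\right)}{\left(-85 + 2 \left(-537\right)\right) + \frac{1}{272}} = \frac{-2695015 + \left(-1364 + 4 \cdot 1552516\right)}{\left(-85 - 1074\right) + \frac{1}{272}} = \frac{-2695015 + \left(-1364 + 6210064\right)}{-1159 + \frac{1}{272}} = \frac{-2695015 + 6208700}{- \frac{315247}{272}} = 3513685 \left(- \frac{272}{315247}\right) = - \frac{955722320}{315247}$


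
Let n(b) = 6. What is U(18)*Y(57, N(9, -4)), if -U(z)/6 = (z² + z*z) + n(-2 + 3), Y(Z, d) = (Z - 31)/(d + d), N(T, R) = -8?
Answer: 12753/2 ≈ 6376.5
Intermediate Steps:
Y(Z, d) = (-31 + Z)/(2*d) (Y(Z, d) = (-31 + Z)/((2*d)) = (-31 + Z)*(1/(2*d)) = (-31 + Z)/(2*d))
U(z) = -36 - 12*z² (U(z) = -6*((z² + z*z) + 6) = -6*((z² + z²) + 6) = -6*(2*z² + 6) = -6*(6 + 2*z²) = -36 - 12*z²)
U(18)*Y(57, N(9, -4)) = (-36 - 12*18²)*((½)*(-31 + 57)/(-8)) = (-36 - 12*324)*((½)*(-⅛)*26) = (-36 - 3888)*(-13/8) = -3924*(-13/8) = 12753/2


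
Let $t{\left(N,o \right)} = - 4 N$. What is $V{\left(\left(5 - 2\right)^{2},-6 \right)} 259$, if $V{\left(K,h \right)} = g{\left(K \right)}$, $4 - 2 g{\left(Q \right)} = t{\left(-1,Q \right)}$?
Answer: $0$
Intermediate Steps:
$g{\left(Q \right)} = 0$ ($g{\left(Q \right)} = 2 - \frac{\left(-4\right) \left(-1\right)}{2} = 2 - 2 = 0$)
$V{\left(K,h \right)} = 0$
$V{\left(\left(5 - 2\right)^{2},-6 \right)} 259 = 0 \cdot 259 = 0$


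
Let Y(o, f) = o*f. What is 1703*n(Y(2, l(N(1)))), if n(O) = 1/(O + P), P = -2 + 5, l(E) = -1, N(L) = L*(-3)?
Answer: 1703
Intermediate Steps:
N(L) = -3*L
Y(o, f) = f*o
P = 3
n(O) = 1/(3 + O) (n(O) = 1/(O + 3) = 1/(3 + O))
1703*n(Y(2, l(N(1)))) = 1703/(3 - 1*2) = 1703/(3 - 2) = 1703/1 = 1703*1 = 1703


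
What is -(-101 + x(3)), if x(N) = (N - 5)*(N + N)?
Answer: 113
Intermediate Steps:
x(N) = 2*N*(-5 + N) (x(N) = (-5 + N)*(2*N) = 2*N*(-5 + N))
-(-101 + x(3)) = -(-101 + 2*3*(-5 + 3)) = -(-101 + 2*3*(-2)) = -(-101 - 12) = -1*(-113) = 113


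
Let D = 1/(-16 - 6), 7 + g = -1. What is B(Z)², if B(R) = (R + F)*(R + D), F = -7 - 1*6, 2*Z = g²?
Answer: 178409449/484 ≈ 3.6861e+5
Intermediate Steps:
g = -8 (g = -7 - 1 = -8)
Z = 32 (Z = (½)*(-8)² = (½)*64 = 32)
D = -1/22 (D = 1/(-22) = -1/22 ≈ -0.045455)
F = -13 (F = -7 - 6 = -13)
B(R) = (-13 + R)*(-1/22 + R) (B(R) = (R - 13)*(R - 1/22) = (-13 + R)*(-1/22 + R))
B(Z)² = (13/22 + 32² - 287/22*32)² = (13/22 + 1024 - 4592/11)² = (13357/22)² = 178409449/484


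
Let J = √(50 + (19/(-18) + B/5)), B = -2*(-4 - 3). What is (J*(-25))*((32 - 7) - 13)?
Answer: -10*√46570 ≈ -2158.0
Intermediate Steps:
B = 14 (B = -2*(-7) = 14)
J = √46570/30 (J = √(50 + (19/(-18) + 14/5)) = √(50 + (19*(-1/18) + 14*(⅕))) = √(50 + (-19/18 + 14/5)) = √(50 + 157/90) = √(4657/90) = √46570/30 ≈ 7.1934)
(J*(-25))*((32 - 7) - 13) = ((√46570/30)*(-25))*((32 - 7) - 13) = (-5*√46570/6)*(25 - 13) = -5*√46570/6*12 = -10*√46570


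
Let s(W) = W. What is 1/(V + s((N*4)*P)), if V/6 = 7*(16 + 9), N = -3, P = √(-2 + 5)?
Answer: 175/183678 + √3/91839 ≈ 0.00097161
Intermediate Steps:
P = √3 ≈ 1.7320
V = 1050 (V = 6*(7*(16 + 9)) = 6*(7*25) = 6*175 = 1050)
1/(V + s((N*4)*P)) = 1/(1050 + (-3*4)*√3) = 1/(1050 - 12*√3)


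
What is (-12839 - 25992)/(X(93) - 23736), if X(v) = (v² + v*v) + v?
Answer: 38831/6345 ≈ 6.1199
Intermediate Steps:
X(v) = v + 2*v² (X(v) = (v² + v²) + v = 2*v² + v = v + 2*v²)
(-12839 - 25992)/(X(93) - 23736) = (-12839 - 25992)/(93*(1 + 2*93) - 23736) = -38831/(93*(1 + 186) - 23736) = -38831/(93*187 - 23736) = -38831/(17391 - 23736) = -38831/(-6345) = -38831*(-1/6345) = 38831/6345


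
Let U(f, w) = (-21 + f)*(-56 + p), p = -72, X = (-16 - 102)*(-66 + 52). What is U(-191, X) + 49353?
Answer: 76489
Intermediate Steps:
X = 1652 (X = -118*(-14) = 1652)
U(f, w) = 2688 - 128*f (U(f, w) = (-21 + f)*(-56 - 72) = (-21 + f)*(-128) = 2688 - 128*f)
U(-191, X) + 49353 = (2688 - 128*(-191)) + 49353 = (2688 + 24448) + 49353 = 27136 + 49353 = 76489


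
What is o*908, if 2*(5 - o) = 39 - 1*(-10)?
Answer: -17706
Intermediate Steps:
o = -39/2 (o = 5 - (39 - 1*(-10))/2 = 5 - (39 + 10)/2 = 5 - ½*49 = 5 - 49/2 = -39/2 ≈ -19.500)
o*908 = -39/2*908 = -17706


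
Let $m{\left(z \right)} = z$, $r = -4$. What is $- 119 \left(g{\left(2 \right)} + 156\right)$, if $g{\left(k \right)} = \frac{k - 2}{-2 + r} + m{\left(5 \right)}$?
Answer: $-19159$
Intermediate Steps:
$g{\left(k \right)} = \frac{16}{3} - \frac{k}{6}$ ($g{\left(k \right)} = \frac{k - 2}{-2 - 4} + 5 = \frac{-2 + k}{-6} + 5 = \left(-2 + k\right) \left(- \frac{1}{6}\right) + 5 = \left(\frac{1}{3} - \frac{k}{6}\right) + 5 = \frac{16}{3} - \frac{k}{6}$)
$- 119 \left(g{\left(2 \right)} + 156\right) = - 119 \left(\left(\frac{16}{3} - \frac{1}{3}\right) + 156\right) = - 119 \left(5 + 156\right) = \left(-119\right) 161 = -19159$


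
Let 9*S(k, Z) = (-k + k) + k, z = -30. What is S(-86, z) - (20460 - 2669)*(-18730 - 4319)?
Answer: 3690582745/9 ≈ 4.1006e+8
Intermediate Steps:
S(k, Z) = k/9 (S(k, Z) = ((-k + k) + k)/9 = (0 + k)/9 = k/9)
S(-86, z) - (20460 - 2669)*(-18730 - 4319) = (⅑)*(-86) - (20460 - 2669)*(-18730 - 4319) = -86/9 - 17791*(-23049) = -86/9 - 1*(-410064759) = -86/9 + 410064759 = 3690582745/9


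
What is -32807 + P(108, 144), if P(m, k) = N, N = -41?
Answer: -32848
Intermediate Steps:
P(m, k) = -41
-32807 + P(108, 144) = -32807 - 41 = -32848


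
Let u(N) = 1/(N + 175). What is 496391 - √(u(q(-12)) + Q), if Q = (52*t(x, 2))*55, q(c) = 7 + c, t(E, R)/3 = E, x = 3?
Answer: 496391 - √743886170/170 ≈ 4.9623e+5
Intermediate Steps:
t(E, R) = 3*E
u(N) = 1/(175 + N)
Q = 25740 (Q = (52*(3*3))*55 = (52*9)*55 = 468*55 = 25740)
496391 - √(u(q(-12)) + Q) = 496391 - √(1/(175 + (7 - 12)) + 25740) = 496391 - √(1/(175 - 5) + 25740) = 496391 - √(1/170 + 25740) = 496391 - √(4375801/170) = 496391 - √743886170/170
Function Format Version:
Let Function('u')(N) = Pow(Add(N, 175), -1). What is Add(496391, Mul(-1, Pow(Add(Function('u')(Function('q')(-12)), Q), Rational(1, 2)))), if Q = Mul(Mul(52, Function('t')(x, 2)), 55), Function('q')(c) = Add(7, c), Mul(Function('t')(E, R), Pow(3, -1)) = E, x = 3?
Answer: Add(496391, Mul(Rational(-1, 170), Pow(743886170, Rational(1, 2)))) ≈ 4.9623e+5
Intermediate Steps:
Function('t')(E, R) = Mul(3, E)
Function('u')(N) = Pow(Add(175, N), -1)
Q = 25740 (Q = Mul(Mul(52, Mul(3, 3)), 55) = Mul(Mul(52, 9), 55) = Mul(468, 55) = 25740)
Add(496391, Mul(-1, Pow(Add(Function('u')(Function('q')(-12)), Q), Rational(1, 2)))) = Add(496391, Mul(-1, Pow(Add(Pow(Add(175, Add(7, -12)), -1), 25740), Rational(1, 2)))) = Add(496391, Mul(-1, Pow(Add(Pow(Add(175, -5), -1), 25740), Rational(1, 2)))) = Add(496391, Mul(-1, Pow(Add(Pow(170, -1), 25740), Rational(1, 2)))) = Add(496391, Mul(-1, Pow(Add(Rational(1, 170), 25740), Rational(1, 2)))) = Add(496391, Mul(-1, Pow(Rational(4375801, 170), Rational(1, 2)))) = Add(496391, Mul(-1, Mul(Rational(1, 170), Pow(743886170, Rational(1, 2))))) = Add(496391, Mul(Rational(-1, 170), Pow(743886170, Rational(1, 2))))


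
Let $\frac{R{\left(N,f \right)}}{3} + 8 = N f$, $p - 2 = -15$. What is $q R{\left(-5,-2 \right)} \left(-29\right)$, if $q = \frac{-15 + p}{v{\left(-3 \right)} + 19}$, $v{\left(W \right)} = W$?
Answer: $\frac{609}{2} \approx 304.5$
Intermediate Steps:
$p = -13$ ($p = 2 - 15 = -13$)
$R{\left(N,f \right)} = -24 + 3 N f$
$q = - \frac{7}{4}$ ($q = \frac{-15 - 13}{-3 + 19} = - \frac{28}{16} = \left(-28\right) \frac{1}{16} = - \frac{7}{4} \approx -1.75$)
$q R{\left(-5,-2 \right)} \left(-29\right) = - \frac{7 \left(-24 + 3 \left(-5\right) \left(-2\right)\right)}{4} \left(-29\right) = - \frac{7 \left(-24 + 30\right)}{4} \left(-29\right) = \left(- \frac{7}{4}\right) 6 \left(-29\right) = \left(- \frac{21}{2}\right) \left(-29\right) = \frac{609}{2}$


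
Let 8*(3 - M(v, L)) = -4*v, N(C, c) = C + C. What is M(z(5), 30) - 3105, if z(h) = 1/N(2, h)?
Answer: -24815/8 ≈ -3101.9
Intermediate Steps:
N(C, c) = 2*C
z(h) = ¼ (z(h) = 1/(2*2) = 1/4 = ¼)
M(v, L) = 3 + v/2 (M(v, L) = 3 - (-1)*v/2 = 3 + v/2)
M(z(5), 30) - 3105 = (3 + (½)*(¼)) - 3105 = (3 + ⅛) - 3105 = 25/8 - 3105 = -24815/8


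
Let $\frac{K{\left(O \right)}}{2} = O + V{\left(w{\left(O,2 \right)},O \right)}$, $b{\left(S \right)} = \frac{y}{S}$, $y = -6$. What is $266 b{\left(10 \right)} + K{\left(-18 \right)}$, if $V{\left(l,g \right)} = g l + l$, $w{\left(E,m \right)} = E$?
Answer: $\frac{2082}{5} \approx 416.4$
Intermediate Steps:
$V{\left(l,g \right)} = l + g l$
$b{\left(S \right)} = - \frac{6}{S}$
$K{\left(O \right)} = 2 O + 2 O \left(1 + O\right)$ ($K{\left(O \right)} = 2 \left(O + O \left(1 + O\right)\right) = 2 O + 2 O \left(1 + O\right)$)
$266 b{\left(10 \right)} + K{\left(-18 \right)} = 266 \left(- \frac{6}{10}\right) + 2 \left(-18\right) \left(2 - 18\right) = 266 \left(\left(-6\right) \frac{1}{10}\right) + 2 \left(-18\right) \left(-16\right) = 266 \left(- \frac{3}{5}\right) + 576 = - \frac{798}{5} + 576 = \frac{2082}{5}$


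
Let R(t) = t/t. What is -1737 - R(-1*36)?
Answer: -1738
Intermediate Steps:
R(t) = 1
-1737 - R(-1*36) = -1737 - 1*1 = -1737 - 1 = -1738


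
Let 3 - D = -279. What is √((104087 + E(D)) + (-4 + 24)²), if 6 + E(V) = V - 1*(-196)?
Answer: √104959 ≈ 323.97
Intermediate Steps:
D = 282 (D = 3 - 1*(-279) = 3 + 279 = 282)
E(V) = 190 + V (E(V) = -6 + (V - 1*(-196)) = -6 + (V + 196) = -6 + (196 + V) = 190 + V)
√((104087 + E(D)) + (-4 + 24)²) = √((104087 + (190 + 282)) + (-4 + 24)²) = √((104087 + 472) + 20²) = √(104559 + 400) = √104959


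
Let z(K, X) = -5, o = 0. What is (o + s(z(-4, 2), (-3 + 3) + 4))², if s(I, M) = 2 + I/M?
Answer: 9/16 ≈ 0.56250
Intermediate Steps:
(o + s(z(-4, 2), (-3 + 3) + 4))² = (0 + (2 - 5/((-3 + 3) + 4)))² = (0 + (2 - 5/(0 + 4)))² = (0 + (2 - 5/4))² = (0 + ¾)² = (¾)² = 9/16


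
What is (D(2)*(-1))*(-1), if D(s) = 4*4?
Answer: 16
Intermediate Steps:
D(s) = 16
(D(2)*(-1))*(-1) = (16*(-1))*(-1) = -16*(-1) = 16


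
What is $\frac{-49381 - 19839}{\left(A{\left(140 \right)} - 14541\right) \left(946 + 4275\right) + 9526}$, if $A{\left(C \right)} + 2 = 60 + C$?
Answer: $\frac{69220}{74875277} \approx 0.00092447$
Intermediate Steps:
$A{\left(C \right)} = 58 + C$ ($A{\left(C \right)} = -2 + \left(60 + C\right) = 58 + C$)
$\frac{-49381 - 19839}{\left(A{\left(140 \right)} - 14541\right) \left(946 + 4275\right) + 9526} = \frac{-49381 - 19839}{\left(\left(58 + 140\right) - 14541\right) \left(946 + 4275\right) + 9526} = - \frac{69220}{\left(198 - 14541\right) 5221 + 9526} = - \frac{69220}{\left(-14343\right) 5221 + 9526} = - \frac{69220}{-74884803 + 9526} = - \frac{69220}{-74875277} = \left(-69220\right) \left(- \frac{1}{74875277}\right) = \frac{69220}{74875277}$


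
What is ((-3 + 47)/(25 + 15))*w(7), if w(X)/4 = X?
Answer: 154/5 ≈ 30.800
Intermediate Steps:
w(X) = 4*X
((-3 + 47)/(25 + 15))*w(7) = ((-3 + 47)/(25 + 15))*(4*7) = (44/40)*28 = (44*(1/40))*28 = (11/10)*28 = 154/5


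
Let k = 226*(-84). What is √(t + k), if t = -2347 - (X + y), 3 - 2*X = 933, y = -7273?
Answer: I*√13593 ≈ 116.59*I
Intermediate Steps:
X = -465 (X = 3/2 - ½*933 = 3/2 - 933/2 = -465)
k = -18984
t = 5391 (t = -2347 - (-465 - 7273) = -2347 - 1*(-7738) = -2347 + 7738 = 5391)
√(t + k) = √(5391 - 18984) = √(-13593) = I*√13593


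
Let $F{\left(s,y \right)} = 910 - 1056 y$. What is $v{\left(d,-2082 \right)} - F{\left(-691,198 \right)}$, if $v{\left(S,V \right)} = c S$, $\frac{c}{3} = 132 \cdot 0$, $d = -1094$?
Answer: $208178$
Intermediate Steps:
$c = 0$ ($c = 3 \cdot 132 \cdot 0 = 3 \cdot 0 = 0$)
$v{\left(S,V \right)} = 0$ ($v{\left(S,V \right)} = 0 S = 0$)
$v{\left(d,-2082 \right)} - F{\left(-691,198 \right)} = 0 - \left(910 - 209088\right) = 0 - -208178 = 0 + 208178 = 208178$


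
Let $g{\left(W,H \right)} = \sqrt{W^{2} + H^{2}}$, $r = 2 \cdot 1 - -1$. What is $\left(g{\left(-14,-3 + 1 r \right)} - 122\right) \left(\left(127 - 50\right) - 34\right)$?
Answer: $-4644$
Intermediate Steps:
$r = 3$ ($r = 2 + 1 = 3$)
$g{\left(W,H \right)} = \sqrt{H^{2} + W^{2}}$
$\left(g{\left(-14,-3 + 1 r \right)} - 122\right) \left(\left(127 - 50\right) - 34\right) = \left(\sqrt{\left(-3 + 1 \cdot 3\right)^{2} + \left(-14\right)^{2}} - 122\right) \left(\left(127 - 50\right) - 34\right) = \left(\sqrt{\left(-3 + 3\right)^{2} + 196} - 122\right) \left(\left(127 - 50\right) - 34\right) = \left(\sqrt{0^{2} + 196} - 122\right) \left(77 - 34\right) = \left(\sqrt{0 + 196} - 122\right) 43 = \left(\sqrt{196} - 122\right) 43 = \left(14 - 122\right) 43 = \left(-108\right) 43 = -4644$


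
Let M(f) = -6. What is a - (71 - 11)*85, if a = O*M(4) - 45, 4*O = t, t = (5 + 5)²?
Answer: -5295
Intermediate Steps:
t = 100 (t = 10² = 100)
O = 25 (O = (¼)*100 = 25)
a = -195 (a = 25*(-6) - 45 = -150 - 45 = -195)
a - (71 - 11)*85 = -195 - (71 - 11)*85 = -195 - 60*85 = -195 - 1*5100 = -195 - 5100 = -5295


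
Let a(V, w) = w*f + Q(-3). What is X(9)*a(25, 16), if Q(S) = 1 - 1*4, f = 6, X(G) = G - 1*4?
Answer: 465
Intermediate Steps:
X(G) = -4 + G (X(G) = G - 4 = -4 + G)
Q(S) = -3 (Q(S) = 1 - 4 = -3)
a(V, w) = -3 + 6*w (a(V, w) = w*6 - 3 = 6*w - 3 = -3 + 6*w)
X(9)*a(25, 16) = (-4 + 9)*(-3 + 6*16) = 5*(-3 + 96) = 5*93 = 465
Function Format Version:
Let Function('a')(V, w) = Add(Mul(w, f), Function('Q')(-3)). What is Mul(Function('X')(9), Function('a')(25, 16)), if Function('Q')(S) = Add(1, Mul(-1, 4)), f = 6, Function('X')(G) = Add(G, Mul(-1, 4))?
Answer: 465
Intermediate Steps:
Function('X')(G) = Add(-4, G) (Function('X')(G) = Add(G, -4) = Add(-4, G))
Function('Q')(S) = -3 (Function('Q')(S) = Add(1, -4) = -3)
Function('a')(V, w) = Add(-3, Mul(6, w)) (Function('a')(V, w) = Add(Mul(w, 6), -3) = Add(Mul(6, w), -3) = Add(-3, Mul(6, w)))
Mul(Function('X')(9), Function('a')(25, 16)) = Mul(Add(-4, 9), Add(-3, Mul(6, 16))) = Mul(5, Add(-3, 96)) = Mul(5, 93) = 465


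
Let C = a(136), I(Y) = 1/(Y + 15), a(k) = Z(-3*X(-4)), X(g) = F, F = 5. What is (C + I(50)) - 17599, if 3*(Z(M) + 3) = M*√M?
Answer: -1144129/65 - 5*I*√15 ≈ -17602.0 - 19.365*I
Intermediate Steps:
X(g) = 5
Z(M) = -3 + M^(3/2)/3 (Z(M) = -3 + (M*√M)/3 = -3 + M^(3/2)/3)
a(k) = -3 - 5*I*√15 (a(k) = -3 + (-3*5)^(3/2)/3 = -3 + (-15)^(3/2)/3 = -3 + (-15*I*√15)/3 = -3 - 5*I*√15)
I(Y) = 1/(15 + Y)
C = -3 - 5*I*√15 ≈ -3.0 - 19.365*I
(C + I(50)) - 17599 = ((-3 - 5*I*√15) + 1/(15 + 50)) - 17599 = ((-3 - 5*I*√15) + 1/65) - 17599 = (-194/65 - 5*I*√15) - 17599 = -1144129/65 - 5*I*√15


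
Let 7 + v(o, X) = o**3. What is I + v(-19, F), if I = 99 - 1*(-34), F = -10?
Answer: -6733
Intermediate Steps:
v(o, X) = -7 + o**3
I = 133 (I = 99 + 34 = 133)
I + v(-19, F) = 133 + (-7 + (-19)**3) = 133 + (-7 - 6859) = 133 - 6866 = -6733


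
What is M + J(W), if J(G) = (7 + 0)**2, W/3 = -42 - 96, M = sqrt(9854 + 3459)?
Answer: 49 + sqrt(13313) ≈ 164.38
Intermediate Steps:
M = sqrt(13313) ≈ 115.38
W = -414 (W = 3*(-42 - 96) = 3*(-138) = -414)
J(G) = 49 (J(G) = 7**2 = 49)
M + J(W) = sqrt(13313) + 49 = 49 + sqrt(13313)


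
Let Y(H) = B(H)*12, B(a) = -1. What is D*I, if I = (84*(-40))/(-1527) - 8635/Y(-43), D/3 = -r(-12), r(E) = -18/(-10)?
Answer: -7935579/2036 ≈ -3897.6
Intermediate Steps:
r(E) = 9/5 (r(E) = -18*(-1/10) = 9/5)
D = -27/5 (D = 3*(-1*9/5) = 3*(-9/5) = -27/5 ≈ -5.4000)
Y(H) = -12 (Y(H) = -1*12 = -12)
I = 4408655/6108 (I = (84*(-40))/(-1527) - 8635/(-12) = -3360*(-1/1527) - 8635*(-1/12) = 1120/509 + 8635/12 = 4408655/6108 ≈ 721.78)
D*I = -27/5*4408655/6108 = -7935579/2036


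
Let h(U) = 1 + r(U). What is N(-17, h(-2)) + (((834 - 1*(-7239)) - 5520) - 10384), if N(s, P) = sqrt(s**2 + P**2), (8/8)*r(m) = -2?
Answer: -7831 + sqrt(290) ≈ -7814.0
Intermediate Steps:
r(m) = -2
h(U) = -1 (h(U) = 1 - 2 = -1)
N(s, P) = sqrt(P**2 + s**2)
N(-17, h(-2)) + (((834 - 1*(-7239)) - 5520) - 10384) = sqrt((-1)**2 + (-17)**2) + (((834 - 1*(-7239)) - 5520) - 10384) = sqrt(1 + 289) + (((834 + 7239) - 5520) - 10384) = sqrt(290) + ((8073 - 5520) - 10384) = sqrt(290) + (2553 - 10384) = sqrt(290) - 7831 = -7831 + sqrt(290)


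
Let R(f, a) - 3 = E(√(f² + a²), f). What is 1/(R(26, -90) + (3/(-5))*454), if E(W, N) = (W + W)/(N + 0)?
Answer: -1138215/306415721 - 650*√2194/306415721 ≈ -0.0038140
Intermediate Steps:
E(W, N) = 2*W/N (E(W, N) = (2*W)/N = 2*W/N)
R(f, a) = 3 + 2*√(a² + f²)/f (R(f, a) = 3 + 2*√(f² + a²)/f = 3 + 2*√(a² + f²)/f)
1/(R(26, -90) + (3/(-5))*454) = 1/((3 + 2*√((-90)² + 26²)/26) + (3/(-5))*454) = 1/((3 + 2*(1/26)*√(8100 + 676)) + (3*(-⅕))*454) = 1/((3 + 2*(1/26)*√8776) - ⅗*454) = 1/((3 + 2*(1/26)*(2*√2194)) - 1362/5) = 1/((3 + 2*√2194/13) - 1362/5) = 1/(-1347/5 + 2*√2194/13)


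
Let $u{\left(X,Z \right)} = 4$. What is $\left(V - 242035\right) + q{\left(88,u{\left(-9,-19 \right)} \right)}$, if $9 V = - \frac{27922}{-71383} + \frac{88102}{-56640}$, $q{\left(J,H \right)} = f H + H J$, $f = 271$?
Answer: $- \frac{4377484388666453}{18194099040} \approx -2.406 \cdot 10^{5}$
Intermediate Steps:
$q{\left(J,H \right)} = 271 H + H J$
$V = - \frac{2353741493}{18194099040}$ ($V = \frac{- \frac{27922}{-71383} + \frac{88102}{-56640}}{9} = \frac{\left(-27922\right) \left(- \frac{1}{71383}\right) + 88102 \left(- \frac{1}{56640}\right)}{9} = \frac{\frac{27922}{71383} - \frac{44051}{28320}}{9} = \frac{1}{9} \left(- \frac{2353741493}{2021566560}\right) = - \frac{2353741493}{18194099040} \approx -0.12937$)
$\left(V - 242035\right) + q{\left(88,u{\left(-9,-19 \right)} \right)} = \left(- \frac{2353741493}{18194099040} - 242035\right) + 4 \left(271 + 88\right) = - \frac{4403611114887893}{18194099040} + 4 \cdot 359 = - \frac{4403611114887893}{18194099040} + 1436 = - \frac{4377484388666453}{18194099040}$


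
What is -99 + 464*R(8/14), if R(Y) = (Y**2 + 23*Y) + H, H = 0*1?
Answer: 301389/49 ≈ 6150.8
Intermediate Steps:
H = 0
R(Y) = Y**2 + 23*Y (R(Y) = (Y**2 + 23*Y) + 0 = Y**2 + 23*Y)
-99 + 464*R(8/14) = -99 + 464*((8/14)*(23 + 8/14)) = -99 + 464*((8*(1/14))*(23 + 8*(1/14))) = -99 + 464*(4*(23 + 4/7)/7) = -99 + 464*((4/7)*(165/7)) = -99 + 464*(660/49) = -99 + 306240/49 = 301389/49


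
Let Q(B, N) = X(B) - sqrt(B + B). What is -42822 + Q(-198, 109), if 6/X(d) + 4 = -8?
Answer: -85645/2 - 6*I*sqrt(11) ≈ -42823.0 - 19.9*I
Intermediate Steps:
X(d) = -1/2 (X(d) = 6/(-4 - 8) = 6/(-12) = 6*(-1/12) = -1/2)
Q(B, N) = -1/2 - sqrt(2)*sqrt(B) (Q(B, N) = -1/2 - sqrt(B + B) = -1/2 - sqrt(2*B) = -1/2 - sqrt(2)*sqrt(B))
-42822 + Q(-198, 109) = -42822 + (-1/2 - sqrt(2)*sqrt(-198)) = -42822 + (-1/2 - sqrt(2)*3*I*sqrt(22)) = -42822 + (-1/2 - 6*I*sqrt(11)) = -85645/2 - 6*I*sqrt(11)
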